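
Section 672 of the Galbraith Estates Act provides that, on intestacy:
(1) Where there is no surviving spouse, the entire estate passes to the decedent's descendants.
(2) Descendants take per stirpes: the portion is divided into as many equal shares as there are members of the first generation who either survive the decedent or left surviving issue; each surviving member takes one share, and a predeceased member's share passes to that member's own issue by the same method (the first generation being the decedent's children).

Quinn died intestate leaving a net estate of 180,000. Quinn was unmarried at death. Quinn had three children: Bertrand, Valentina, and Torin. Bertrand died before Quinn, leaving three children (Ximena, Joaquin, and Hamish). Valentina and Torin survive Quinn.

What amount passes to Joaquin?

Joaquin receives 20,000.

The entire 180,000 passes to the descendants.
That amount (180,000) is divided into 3 shares of 60,000: Valentina and Torin each take 60,000; Bertrand's 60,000 share passes to Bertrand's issue.
Bertrand's share (60,000) is divided into 3 shares of 20,000: Ximena, Joaquin, and Hamish each take 20,000.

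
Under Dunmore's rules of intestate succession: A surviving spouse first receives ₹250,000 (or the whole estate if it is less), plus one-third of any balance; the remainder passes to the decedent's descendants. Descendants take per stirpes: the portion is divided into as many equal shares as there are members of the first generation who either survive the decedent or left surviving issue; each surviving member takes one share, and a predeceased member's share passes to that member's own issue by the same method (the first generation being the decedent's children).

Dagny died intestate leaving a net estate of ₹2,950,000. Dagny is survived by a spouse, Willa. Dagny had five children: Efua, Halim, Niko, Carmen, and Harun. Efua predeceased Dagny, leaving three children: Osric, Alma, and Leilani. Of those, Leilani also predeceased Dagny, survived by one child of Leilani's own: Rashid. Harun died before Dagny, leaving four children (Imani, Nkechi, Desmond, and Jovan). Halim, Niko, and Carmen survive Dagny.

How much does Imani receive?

Willa first takes ₹250,000, leaving a balance of ₹2,700,000. Willa then takes one-third of the balance (₹900,000), for a total of ₹1,150,000. The remaining ₹1,800,000 passes to the descendants.
The descendants' portion (₹1,800,000) is divided into 5 shares of ₹360,000: Halim, Niko, and Carmen each take ₹360,000; Efua's ₹360,000 share passes to Efua's issue; Harun's ₹360,000 share passes to Harun's issue.
Efua's share (₹360,000) is divided into 3 shares of ₹120,000: Osric and Alma each take ₹120,000; Leilani's ₹120,000 share passes to Leilani's issue.
Leilani's share (₹120,000) passes entirely to Rashid.
Harun's share (₹360,000) is divided into 4 shares of ₹90,000: Imani, Nkechi, Desmond, and Jovan each take ₹90,000.

Imani receives ₹90,000.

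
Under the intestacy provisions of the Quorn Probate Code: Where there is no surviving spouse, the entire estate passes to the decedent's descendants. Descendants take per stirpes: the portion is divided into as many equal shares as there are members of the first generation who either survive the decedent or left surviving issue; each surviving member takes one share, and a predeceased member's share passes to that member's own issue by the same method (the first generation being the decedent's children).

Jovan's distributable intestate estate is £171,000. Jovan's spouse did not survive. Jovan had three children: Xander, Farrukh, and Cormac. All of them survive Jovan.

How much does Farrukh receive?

Farrukh receives £57,000.

The entire £171,000 passes to the descendants.
That amount (£171,000) is divided into 3 shares of £57,000: Xander, Farrukh, and Cormac each take £57,000.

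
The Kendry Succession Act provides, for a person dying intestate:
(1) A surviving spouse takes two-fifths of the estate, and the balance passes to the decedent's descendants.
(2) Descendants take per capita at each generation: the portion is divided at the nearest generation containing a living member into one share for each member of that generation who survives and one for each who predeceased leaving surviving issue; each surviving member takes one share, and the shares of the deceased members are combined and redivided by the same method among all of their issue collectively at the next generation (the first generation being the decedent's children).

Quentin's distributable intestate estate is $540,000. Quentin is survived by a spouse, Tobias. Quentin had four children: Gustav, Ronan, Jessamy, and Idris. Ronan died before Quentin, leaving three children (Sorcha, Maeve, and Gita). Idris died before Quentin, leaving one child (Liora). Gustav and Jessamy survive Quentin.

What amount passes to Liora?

Tobias takes two-fifths of $540,000 = $216,000. The remaining $324,000 passes to the descendants.
The descendants' portion ($324,000) is divided at the children's generation into 4 shares of $81,000. Gustav and Jessamy each take $81,000. The 2 shares of the deceased (Ronan and Idris) are combined into a pool of $162,000.
That pool ($162,000) is divided at the grandchildren's generation equally among Sorcha, Maeve, Gita, and Liora: $40,500 each.

Liora receives $40,500.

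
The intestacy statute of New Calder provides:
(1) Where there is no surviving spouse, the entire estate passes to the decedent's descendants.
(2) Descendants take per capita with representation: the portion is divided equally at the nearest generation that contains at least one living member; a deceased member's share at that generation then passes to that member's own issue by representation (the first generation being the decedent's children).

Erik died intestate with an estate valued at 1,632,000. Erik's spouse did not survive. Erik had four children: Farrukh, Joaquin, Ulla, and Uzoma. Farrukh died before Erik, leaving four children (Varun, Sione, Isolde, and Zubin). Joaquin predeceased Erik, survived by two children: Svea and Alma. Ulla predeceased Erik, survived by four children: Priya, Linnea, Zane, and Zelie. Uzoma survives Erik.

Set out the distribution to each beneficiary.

The entire 1,632,000 passes to the descendants.
That amount (1,632,000) is divided into 4 shares of 408,000: Uzoma takes 408,000; Farrukh's 408,000 share passes to Farrukh's issue; Joaquin's 408,000 share passes to Joaquin's issue; Ulla's 408,000 share passes to Ulla's issue.
Farrukh's share (408,000) is divided into 4 shares of 102,000: Varun, Sione, Isolde, and Zubin each take 102,000.
Joaquin's share (408,000) is divided into 2 shares of 204,000: Svea and Alma each take 204,000.
Ulla's share (408,000) is divided into 4 shares of 102,000: Priya, Linnea, Zane, and Zelie each take 102,000.

Varun: 102,000; Sione: 102,000; Isolde: 102,000; Zubin: 102,000; Svea: 204,000; Alma: 204,000; Priya: 102,000; Linnea: 102,000; Zane: 102,000; Zelie: 102,000; Uzoma: 408,000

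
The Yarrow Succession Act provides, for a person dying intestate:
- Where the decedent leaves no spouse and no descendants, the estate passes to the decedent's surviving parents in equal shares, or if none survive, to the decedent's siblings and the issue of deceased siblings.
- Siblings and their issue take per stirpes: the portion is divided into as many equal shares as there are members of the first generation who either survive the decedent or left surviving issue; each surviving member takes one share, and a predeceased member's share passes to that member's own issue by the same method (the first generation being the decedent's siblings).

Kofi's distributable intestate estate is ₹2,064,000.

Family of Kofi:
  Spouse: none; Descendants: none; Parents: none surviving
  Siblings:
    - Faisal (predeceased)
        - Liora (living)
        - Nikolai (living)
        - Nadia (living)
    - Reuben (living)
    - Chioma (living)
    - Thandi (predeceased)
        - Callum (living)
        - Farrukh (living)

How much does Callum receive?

Callum receives ₹258,000.

The entire ₹2,064,000 passes to the siblings and their issue.
That amount (₹2,064,000) is divided into 4 shares of ₹516,000: Reuben and Chioma each take ₹516,000; Faisal's ₹516,000 share passes to Faisal's issue; Thandi's ₹516,000 share passes to Thandi's issue.
Faisal's share (₹516,000) is divided into 3 shares of ₹172,000: Liora, Nikolai, and Nadia each take ₹172,000.
Thandi's share (₹516,000) is divided into 2 shares of ₹258,000: Callum and Farrukh each take ₹258,000.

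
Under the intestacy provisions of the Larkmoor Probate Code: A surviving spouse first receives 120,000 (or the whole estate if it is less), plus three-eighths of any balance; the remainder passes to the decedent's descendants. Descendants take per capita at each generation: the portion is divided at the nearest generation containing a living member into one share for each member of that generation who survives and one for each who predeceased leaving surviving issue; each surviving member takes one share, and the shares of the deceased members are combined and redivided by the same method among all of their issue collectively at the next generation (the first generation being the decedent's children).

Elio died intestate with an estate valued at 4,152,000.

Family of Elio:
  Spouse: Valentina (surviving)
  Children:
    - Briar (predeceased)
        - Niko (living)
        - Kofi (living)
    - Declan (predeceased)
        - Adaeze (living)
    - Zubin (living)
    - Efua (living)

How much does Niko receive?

Valentina first takes 120,000, leaving a balance of 4,032,000. Valentina then takes three-eighths of the balance (1,512,000), for a total of 1,632,000. The remaining 2,520,000 passes to the descendants.
The descendants' portion (2,520,000) is divided at the children's generation into 4 shares of 630,000. Zubin and Efua each take 630,000. The 2 shares of the deceased (Briar and Declan) are combined into a pool of 1,260,000.
That pool (1,260,000) is divided at the grandchildren's generation equally among Niko, Kofi, and Adaeze: 420,000 each.

Niko receives 420,000.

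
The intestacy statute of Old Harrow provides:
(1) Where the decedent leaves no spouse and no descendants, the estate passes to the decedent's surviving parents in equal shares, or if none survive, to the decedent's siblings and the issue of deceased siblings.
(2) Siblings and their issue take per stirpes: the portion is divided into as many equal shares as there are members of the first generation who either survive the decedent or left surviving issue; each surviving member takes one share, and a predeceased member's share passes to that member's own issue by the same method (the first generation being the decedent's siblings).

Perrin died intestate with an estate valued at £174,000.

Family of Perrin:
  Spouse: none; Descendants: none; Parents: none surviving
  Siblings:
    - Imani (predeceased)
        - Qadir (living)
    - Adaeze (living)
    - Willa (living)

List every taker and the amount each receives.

Qadir: £58,000; Adaeze: £58,000; Willa: £58,000

The entire £174,000 passes to the siblings and their issue.
That amount (£174,000) is divided into 3 shares of £58,000: Adaeze and Willa each take £58,000; Imani's £58,000 share passes to Imani's issue.
Imani's share (£58,000) passes entirely to Qadir.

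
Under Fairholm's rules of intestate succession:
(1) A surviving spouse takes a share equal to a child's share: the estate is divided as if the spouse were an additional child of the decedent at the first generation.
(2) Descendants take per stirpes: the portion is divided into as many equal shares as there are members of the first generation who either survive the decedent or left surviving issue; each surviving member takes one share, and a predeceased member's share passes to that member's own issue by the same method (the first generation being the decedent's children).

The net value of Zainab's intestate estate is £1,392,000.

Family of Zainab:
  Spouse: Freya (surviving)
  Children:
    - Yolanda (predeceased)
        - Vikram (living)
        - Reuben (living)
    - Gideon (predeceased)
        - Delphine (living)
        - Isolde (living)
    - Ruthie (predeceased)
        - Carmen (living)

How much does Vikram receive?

The spouse counts as an additional share at the children's level, so there are 4 primary shares of £348,000. Freya takes one such share (£348,000).
The children's combined portion (£1,044,000) is divided into 3 shares of £348,000: Yolanda's £348,000 share passes to Yolanda's issue; Gideon's £348,000 share passes to Gideon's issue; Ruthie's £348,000 share passes to Ruthie's issue.
Yolanda's share (£348,000) is divided into 2 shares of £174,000: Vikram and Reuben each take £174,000.
Gideon's share (£348,000) is divided into 2 shares of £174,000: Delphine and Isolde each take £174,000.
Ruthie's share (£348,000) passes entirely to Carmen.

Vikram receives £174,000.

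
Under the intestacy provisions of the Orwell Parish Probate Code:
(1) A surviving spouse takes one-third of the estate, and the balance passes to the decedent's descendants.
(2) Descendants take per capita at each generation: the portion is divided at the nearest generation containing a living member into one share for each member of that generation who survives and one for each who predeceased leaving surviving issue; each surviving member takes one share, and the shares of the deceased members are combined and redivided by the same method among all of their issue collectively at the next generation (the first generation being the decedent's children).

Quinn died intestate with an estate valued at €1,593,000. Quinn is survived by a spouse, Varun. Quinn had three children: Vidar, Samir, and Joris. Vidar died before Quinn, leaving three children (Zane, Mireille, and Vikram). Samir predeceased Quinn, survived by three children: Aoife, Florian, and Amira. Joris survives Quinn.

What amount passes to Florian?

Varun takes one-third of €1,593,000 = €531,000. The remaining €1,062,000 passes to the descendants.
The descendants' portion (€1,062,000) is divided at the children's generation into 3 shares of €354,000. Joris takes €354,000. The 2 shares of the deceased (Vidar and Samir) are combined into a pool of €708,000.
That pool (€708,000) is divided at the grandchildren's generation equally among Zane, Mireille, Vikram, Aoife, Florian, and Amira: €118,000 each.

Florian receives €118,000.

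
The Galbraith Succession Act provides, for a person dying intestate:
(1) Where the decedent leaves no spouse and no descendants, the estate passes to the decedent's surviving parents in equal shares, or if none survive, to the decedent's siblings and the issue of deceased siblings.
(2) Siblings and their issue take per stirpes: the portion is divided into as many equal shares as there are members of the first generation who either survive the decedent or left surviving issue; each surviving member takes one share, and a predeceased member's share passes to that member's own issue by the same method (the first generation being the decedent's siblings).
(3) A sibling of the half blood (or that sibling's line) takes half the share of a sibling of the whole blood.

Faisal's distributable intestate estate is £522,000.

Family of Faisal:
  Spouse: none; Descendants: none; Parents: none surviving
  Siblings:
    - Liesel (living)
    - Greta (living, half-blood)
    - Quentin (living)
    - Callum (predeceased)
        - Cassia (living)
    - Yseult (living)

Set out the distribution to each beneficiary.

The entire £522,000 passes to the siblings and their issue.
Counting each half-blood sibling's line as half a unit, there are 9/2 units in £522,000, so one unit is £116,000. Whole-blood lines (Liesel, Quentin, Callum, and Yseult) take £116,000 each; half-blood lines (Greta) take £58,000 each.
Callum's share (£116,000) passes entirely to Cassia.

Liesel: £116,000; Greta: £58,000; Quentin: £116,000; Cassia: £116,000; Yseult: £116,000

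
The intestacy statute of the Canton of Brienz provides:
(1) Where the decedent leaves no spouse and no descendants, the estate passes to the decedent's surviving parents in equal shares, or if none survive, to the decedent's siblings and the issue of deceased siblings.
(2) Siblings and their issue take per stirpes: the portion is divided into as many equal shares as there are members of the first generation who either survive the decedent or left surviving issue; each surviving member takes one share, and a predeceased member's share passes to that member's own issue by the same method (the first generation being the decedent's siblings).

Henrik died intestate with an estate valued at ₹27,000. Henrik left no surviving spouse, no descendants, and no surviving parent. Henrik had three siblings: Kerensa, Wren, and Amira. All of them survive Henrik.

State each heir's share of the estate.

Kerensa: ₹9,000; Wren: ₹9,000; Amira: ₹9,000

The entire ₹27,000 passes to the siblings and their issue.
That amount (₹27,000) is divided into 3 shares of ₹9,000: Kerensa, Wren, and Amira each take ₹9,000.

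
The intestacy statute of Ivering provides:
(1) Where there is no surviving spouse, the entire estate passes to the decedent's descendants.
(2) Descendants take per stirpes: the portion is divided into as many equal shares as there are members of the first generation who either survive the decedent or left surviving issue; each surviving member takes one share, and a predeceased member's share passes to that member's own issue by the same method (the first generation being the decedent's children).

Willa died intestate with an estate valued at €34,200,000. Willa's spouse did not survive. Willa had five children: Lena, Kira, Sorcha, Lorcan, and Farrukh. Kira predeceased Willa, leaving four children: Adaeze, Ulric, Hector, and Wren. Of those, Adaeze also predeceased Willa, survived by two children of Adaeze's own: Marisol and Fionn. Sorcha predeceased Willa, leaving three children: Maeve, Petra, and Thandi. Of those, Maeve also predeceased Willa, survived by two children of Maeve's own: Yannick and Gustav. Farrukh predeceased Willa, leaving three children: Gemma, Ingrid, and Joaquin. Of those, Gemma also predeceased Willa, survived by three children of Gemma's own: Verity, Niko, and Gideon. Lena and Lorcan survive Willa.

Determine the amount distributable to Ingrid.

The entire €34,200,000 passes to the descendants.
That amount (€34,200,000) is divided into 5 shares of €6,840,000: Lena and Lorcan each take €6,840,000; Kira's €6,840,000 share passes to Kira's issue; Sorcha's €6,840,000 share passes to Sorcha's issue; Farrukh's €6,840,000 share passes to Farrukh's issue.
Kira's share (€6,840,000) is divided into 4 shares of €1,710,000: Ulric, Hector, and Wren each take €1,710,000; Adaeze's €1,710,000 share passes to Adaeze's issue.
Adaeze's share (€1,710,000) is divided into 2 shares of €855,000: Marisol and Fionn each take €855,000.
Sorcha's share (€6,840,000) is divided into 3 shares of €2,280,000: Petra and Thandi each take €2,280,000; Maeve's €2,280,000 share passes to Maeve's issue.
Maeve's share (€2,280,000) is divided into 2 shares of €1,140,000: Yannick and Gustav each take €1,140,000.
Farrukh's share (€6,840,000) is divided into 3 shares of €2,280,000: Ingrid and Joaquin each take €2,280,000; Gemma's €2,280,000 share passes to Gemma's issue.
Gemma's share (€2,280,000) is divided into 3 shares of €760,000: Verity, Niko, and Gideon each take €760,000.

Ingrid receives €2,280,000.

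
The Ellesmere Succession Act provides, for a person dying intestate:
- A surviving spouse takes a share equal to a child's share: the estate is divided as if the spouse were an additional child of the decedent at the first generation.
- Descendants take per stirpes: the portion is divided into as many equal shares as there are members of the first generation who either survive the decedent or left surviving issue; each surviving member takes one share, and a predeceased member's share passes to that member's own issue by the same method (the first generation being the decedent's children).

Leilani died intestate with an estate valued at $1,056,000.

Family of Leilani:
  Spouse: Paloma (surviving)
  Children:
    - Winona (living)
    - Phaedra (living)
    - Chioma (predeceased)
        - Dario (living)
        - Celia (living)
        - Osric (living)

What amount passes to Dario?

Dario receives $88,000.

The spouse counts as an additional share at the children's level, so there are 4 primary shares of $264,000. Paloma takes one such share ($264,000).
The children's combined portion ($792,000) is divided into 3 shares of $264,000: Winona and Phaedra each take $264,000; Chioma's $264,000 share passes to Chioma's issue.
Chioma's share ($264,000) is divided into 3 shares of $88,000: Dario, Celia, and Osric each take $88,000.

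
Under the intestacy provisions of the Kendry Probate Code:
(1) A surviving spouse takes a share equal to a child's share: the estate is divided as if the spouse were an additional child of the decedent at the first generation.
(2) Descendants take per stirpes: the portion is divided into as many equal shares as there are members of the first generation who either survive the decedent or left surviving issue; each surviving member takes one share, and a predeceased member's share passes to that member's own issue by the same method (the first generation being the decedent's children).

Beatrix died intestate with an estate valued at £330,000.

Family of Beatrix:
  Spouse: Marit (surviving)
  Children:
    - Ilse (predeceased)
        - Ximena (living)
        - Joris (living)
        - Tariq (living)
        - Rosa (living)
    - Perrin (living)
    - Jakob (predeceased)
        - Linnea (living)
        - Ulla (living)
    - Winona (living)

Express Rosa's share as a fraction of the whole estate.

The spouse counts as an additional share at the children's level, so there are 5 primary shares of £66,000. Marit takes one such share (£66,000).
The children's combined portion (£264,000) is divided into 4 shares of £66,000: Perrin and Winona each take £66,000; Ilse's £66,000 share passes to Ilse's issue; Jakob's £66,000 share passes to Jakob's issue.
Ilse's share (£66,000) is divided into 4 shares of £16,500: Ximena, Joris, Tariq, and Rosa each take £16,500.
Jakob's share (£66,000) is divided into 2 shares of £33,000: Linnea and Ulla each take £33,000.

Rosa receives 1/20 of the estate.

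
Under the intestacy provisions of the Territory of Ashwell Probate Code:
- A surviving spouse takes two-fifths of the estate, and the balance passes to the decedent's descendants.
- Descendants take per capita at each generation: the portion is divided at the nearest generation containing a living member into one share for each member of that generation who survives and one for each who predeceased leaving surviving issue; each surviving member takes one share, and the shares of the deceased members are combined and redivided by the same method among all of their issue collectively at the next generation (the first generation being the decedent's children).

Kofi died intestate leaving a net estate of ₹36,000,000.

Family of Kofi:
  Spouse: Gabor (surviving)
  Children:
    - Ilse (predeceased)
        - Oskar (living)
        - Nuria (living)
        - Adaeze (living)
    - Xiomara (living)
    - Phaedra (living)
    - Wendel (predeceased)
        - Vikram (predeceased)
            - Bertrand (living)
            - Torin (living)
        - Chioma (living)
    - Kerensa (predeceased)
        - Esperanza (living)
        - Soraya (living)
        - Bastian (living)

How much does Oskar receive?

Gabor takes two-fifths of ₹36,000,000 = ₹14,400,000. The remaining ₹21,600,000 passes to the descendants.
The descendants' portion (₹21,600,000) is divided at the children's generation into 5 shares of ₹4,320,000. Xiomara and Phaedra each take ₹4,320,000. The 3 shares of the deceased (Ilse, Wendel, and Kerensa) are combined into a pool of ₹12,960,000.
That pool (₹12,960,000) is divided at the grandchildren's generation into 8 shares of ₹1,620,000. Oskar, Nuria, Adaeze, Chioma, Esperanza, Soraya, and Bastian each take ₹1,620,000. The remaining share for the deceased Vikram (₹1,620,000) is carried to the next generation.
That pool (₹1,620,000) is divided at the great-grandchildren's generation equally among Bertrand and Torin: ₹810,000 each.

Oskar receives ₹1,620,000.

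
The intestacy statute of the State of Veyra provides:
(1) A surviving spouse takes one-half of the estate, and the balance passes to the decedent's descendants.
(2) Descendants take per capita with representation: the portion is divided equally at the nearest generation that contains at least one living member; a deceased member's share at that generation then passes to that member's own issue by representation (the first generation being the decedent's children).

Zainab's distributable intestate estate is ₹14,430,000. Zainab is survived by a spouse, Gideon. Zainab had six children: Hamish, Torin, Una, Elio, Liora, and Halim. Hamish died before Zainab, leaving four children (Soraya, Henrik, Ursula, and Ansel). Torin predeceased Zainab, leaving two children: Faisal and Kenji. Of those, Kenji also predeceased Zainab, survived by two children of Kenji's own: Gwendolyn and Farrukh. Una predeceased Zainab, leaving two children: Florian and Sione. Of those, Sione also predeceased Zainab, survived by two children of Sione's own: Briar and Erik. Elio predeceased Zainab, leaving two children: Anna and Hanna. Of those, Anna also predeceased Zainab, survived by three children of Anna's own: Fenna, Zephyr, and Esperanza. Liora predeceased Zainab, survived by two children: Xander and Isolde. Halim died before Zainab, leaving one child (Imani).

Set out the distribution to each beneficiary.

Gideon: ₹7,215,000; Soraya: ₹555,000; Henrik: ₹555,000; Ursula: ₹555,000; Ansel: ₹555,000; Faisal: ₹555,000; Gwendolyn: ₹277,500; Farrukh: ₹277,500; Florian: ₹555,000; Briar: ₹277,500; Erik: ₹277,500; Fenna: ₹185,000; Zephyr: ₹185,000; Esperanza: ₹185,000; Hanna: ₹555,000; Xander: ₹555,000; Isolde: ₹555,000; Imani: ₹555,000

Gideon takes one-half of ₹14,430,000 = ₹7,215,000. The remaining ₹7,215,000 passes to the descendants.
No child survives, so the initial division is made at the grandchildren's generation.
The descendants' portion (₹7,215,000) is divided into 13 shares of ₹555,000: Soraya, Henrik, Ursula, Ansel, Faisal, Florian, Hanna, Xander, Isolde, and Imani each take ₹555,000; Kenji's ₹555,000 share passes to Kenji's issue; Sione's ₹555,000 share passes to Sione's issue; Anna's ₹555,000 share passes to Anna's issue.
Kenji's share (₹555,000) is divided into 2 shares of ₹277,500: Gwendolyn and Farrukh each take ₹277,500.
Sione's share (₹555,000) is divided into 2 shares of ₹277,500: Briar and Erik each take ₹277,500.
Anna's share (₹555,000) is divided into 3 shares of ₹185,000: Fenna, Zephyr, and Esperanza each take ₹185,000.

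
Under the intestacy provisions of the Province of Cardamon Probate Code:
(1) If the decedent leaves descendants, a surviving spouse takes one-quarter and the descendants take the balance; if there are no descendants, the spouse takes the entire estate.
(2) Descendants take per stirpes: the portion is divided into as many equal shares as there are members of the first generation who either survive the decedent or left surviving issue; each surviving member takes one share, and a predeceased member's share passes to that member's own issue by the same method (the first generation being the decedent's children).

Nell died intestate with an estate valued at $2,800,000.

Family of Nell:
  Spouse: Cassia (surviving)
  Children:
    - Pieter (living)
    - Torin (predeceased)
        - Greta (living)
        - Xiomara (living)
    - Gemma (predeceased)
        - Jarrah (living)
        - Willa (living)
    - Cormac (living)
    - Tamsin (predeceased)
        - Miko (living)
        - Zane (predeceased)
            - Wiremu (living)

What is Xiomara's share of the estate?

Cassia takes one-quarter of $2,800,000 = $700,000. The remaining $2,100,000 passes to the descendants.
The descendants' portion ($2,100,000) is divided into 5 shares of $420,000: Pieter and Cormac each take $420,000; Torin's $420,000 share passes to Torin's issue; Gemma's $420,000 share passes to Gemma's issue; Tamsin's $420,000 share passes to Tamsin's issue.
Torin's share ($420,000) is divided into 2 shares of $210,000: Greta and Xiomara each take $210,000.
Gemma's share ($420,000) is divided into 2 shares of $210,000: Jarrah and Willa each take $210,000.
Tamsin's share ($420,000) is divided into 2 shares of $210,000: Miko takes $210,000; Zane's $210,000 share passes to Zane's issue.
Zane's share ($210,000) passes entirely to Wiremu.

Xiomara receives $210,000.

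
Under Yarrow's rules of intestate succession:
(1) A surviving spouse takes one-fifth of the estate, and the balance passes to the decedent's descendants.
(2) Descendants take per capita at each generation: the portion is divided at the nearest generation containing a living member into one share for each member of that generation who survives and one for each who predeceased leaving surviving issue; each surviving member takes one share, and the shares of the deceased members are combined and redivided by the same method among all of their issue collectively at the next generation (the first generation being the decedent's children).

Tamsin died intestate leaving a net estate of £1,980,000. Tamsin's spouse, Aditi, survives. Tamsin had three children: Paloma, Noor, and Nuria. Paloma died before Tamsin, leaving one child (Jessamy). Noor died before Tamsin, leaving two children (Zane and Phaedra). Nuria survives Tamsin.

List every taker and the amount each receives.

Aditi: £396,000; Jessamy: £352,000; Zane: £352,000; Phaedra: £352,000; Nuria: £528,000

Aditi takes one-fifth of £1,980,000 = £396,000. The remaining £1,584,000 passes to the descendants.
The descendants' portion (£1,584,000) is divided at the children's generation into 3 shares of £528,000. Nuria takes £528,000. The 2 shares of the deceased (Paloma and Noor) are combined into a pool of £1,056,000.
That pool (£1,056,000) is divided at the grandchildren's generation equally among Jessamy, Zane, and Phaedra: £352,000 each.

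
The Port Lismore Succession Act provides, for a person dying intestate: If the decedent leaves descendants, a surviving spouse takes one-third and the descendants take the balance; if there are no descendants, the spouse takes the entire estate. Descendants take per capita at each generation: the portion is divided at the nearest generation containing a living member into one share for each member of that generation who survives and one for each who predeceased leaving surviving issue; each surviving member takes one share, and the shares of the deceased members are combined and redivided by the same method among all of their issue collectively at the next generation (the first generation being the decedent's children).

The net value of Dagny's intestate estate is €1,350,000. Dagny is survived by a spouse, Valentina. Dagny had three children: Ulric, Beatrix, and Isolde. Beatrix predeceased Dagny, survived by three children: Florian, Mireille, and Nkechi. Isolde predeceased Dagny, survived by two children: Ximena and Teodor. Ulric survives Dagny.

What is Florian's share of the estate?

Florian receives €120,000.

Valentina takes one-third of €1,350,000 = €450,000. The remaining €900,000 passes to the descendants.
The descendants' portion (€900,000) is divided at the children's generation into 3 shares of €300,000. Ulric takes €300,000. The 2 shares of the deceased (Beatrix and Isolde) are combined into a pool of €600,000.
That pool (€600,000) is divided at the grandchildren's generation equally among Florian, Mireille, Nkechi, Ximena, and Teodor: €120,000 each.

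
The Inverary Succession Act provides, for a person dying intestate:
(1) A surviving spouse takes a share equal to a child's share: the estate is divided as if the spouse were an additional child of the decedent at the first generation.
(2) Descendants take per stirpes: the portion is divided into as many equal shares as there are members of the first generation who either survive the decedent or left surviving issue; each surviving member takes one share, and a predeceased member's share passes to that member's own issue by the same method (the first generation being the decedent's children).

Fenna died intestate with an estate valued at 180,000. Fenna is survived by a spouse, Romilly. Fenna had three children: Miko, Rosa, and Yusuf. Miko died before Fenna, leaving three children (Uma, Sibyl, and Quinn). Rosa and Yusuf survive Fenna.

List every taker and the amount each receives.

Romilly: 45,000; Uma: 15,000; Sibyl: 15,000; Quinn: 15,000; Rosa: 45,000; Yusuf: 45,000

The spouse counts as an additional share at the children's level, so there are 4 primary shares of 45,000. Romilly takes one such share (45,000).
The children's combined portion (135,000) is divided into 3 shares of 45,000: Rosa and Yusuf each take 45,000; Miko's 45,000 share passes to Miko's issue.
Miko's share (45,000) is divided into 3 shares of 15,000: Uma, Sibyl, and Quinn each take 15,000.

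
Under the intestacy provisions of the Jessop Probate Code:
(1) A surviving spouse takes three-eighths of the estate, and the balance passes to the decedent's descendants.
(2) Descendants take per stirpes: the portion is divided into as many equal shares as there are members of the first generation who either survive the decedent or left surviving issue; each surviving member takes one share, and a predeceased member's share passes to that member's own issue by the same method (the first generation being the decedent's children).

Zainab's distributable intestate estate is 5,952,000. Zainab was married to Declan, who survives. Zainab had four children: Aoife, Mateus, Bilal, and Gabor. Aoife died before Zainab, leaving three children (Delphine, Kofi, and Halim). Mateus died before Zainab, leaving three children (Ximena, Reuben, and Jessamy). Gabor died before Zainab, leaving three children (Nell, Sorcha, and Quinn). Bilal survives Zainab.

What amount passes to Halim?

Declan takes three-eighths of 5,952,000 = 2,232,000. The remaining 3,720,000 passes to the descendants.
The descendants' portion (3,720,000) is divided into 4 shares of 930,000: Bilal takes 930,000; Aoife's 930,000 share passes to Aoife's issue; Mateus's 930,000 share passes to Mateus's issue; Gabor's 930,000 share passes to Gabor's issue.
Aoife's share (930,000) is divided into 3 shares of 310,000: Delphine, Kofi, and Halim each take 310,000.
Mateus's share (930,000) is divided into 3 shares of 310,000: Ximena, Reuben, and Jessamy each take 310,000.
Gabor's share (930,000) is divided into 3 shares of 310,000: Nell, Sorcha, and Quinn each take 310,000.

Halim receives 310,000.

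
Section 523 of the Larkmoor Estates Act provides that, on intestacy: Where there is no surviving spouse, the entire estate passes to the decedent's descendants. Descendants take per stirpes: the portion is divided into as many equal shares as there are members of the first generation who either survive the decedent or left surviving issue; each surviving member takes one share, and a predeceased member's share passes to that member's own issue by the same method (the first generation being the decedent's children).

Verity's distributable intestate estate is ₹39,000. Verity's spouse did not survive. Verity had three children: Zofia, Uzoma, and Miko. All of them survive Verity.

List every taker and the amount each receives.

The entire ₹39,000 passes to the descendants.
That amount (₹39,000) is divided into 3 shares of ₹13,000: Zofia, Uzoma, and Miko each take ₹13,000.

Zofia: ₹13,000; Uzoma: ₹13,000; Miko: ₹13,000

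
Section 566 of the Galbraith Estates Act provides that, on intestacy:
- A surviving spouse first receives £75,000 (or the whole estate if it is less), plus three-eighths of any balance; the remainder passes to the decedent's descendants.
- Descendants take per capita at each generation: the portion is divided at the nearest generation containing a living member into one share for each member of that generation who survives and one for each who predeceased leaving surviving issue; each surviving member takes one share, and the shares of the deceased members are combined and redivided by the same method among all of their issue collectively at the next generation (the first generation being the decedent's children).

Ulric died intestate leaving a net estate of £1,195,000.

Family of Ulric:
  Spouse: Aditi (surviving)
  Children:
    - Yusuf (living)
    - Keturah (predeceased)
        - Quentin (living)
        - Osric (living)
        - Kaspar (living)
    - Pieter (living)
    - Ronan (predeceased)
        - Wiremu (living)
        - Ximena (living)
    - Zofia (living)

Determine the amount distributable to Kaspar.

Aditi first takes £75,000, leaving a balance of £1,120,000. Aditi then takes three-eighths of the balance (£420,000), for a total of £495,000. The remaining £700,000 passes to the descendants.
The descendants' portion (£700,000) is divided at the children's generation into 5 shares of £140,000. Yusuf, Pieter, and Zofia each take £140,000. The 2 shares of the deceased (Keturah and Ronan) are combined into a pool of £280,000.
That pool (£280,000) is divided at the grandchildren's generation equally among Quentin, Osric, Kaspar, Wiremu, and Ximena: £56,000 each.

Kaspar receives £56,000.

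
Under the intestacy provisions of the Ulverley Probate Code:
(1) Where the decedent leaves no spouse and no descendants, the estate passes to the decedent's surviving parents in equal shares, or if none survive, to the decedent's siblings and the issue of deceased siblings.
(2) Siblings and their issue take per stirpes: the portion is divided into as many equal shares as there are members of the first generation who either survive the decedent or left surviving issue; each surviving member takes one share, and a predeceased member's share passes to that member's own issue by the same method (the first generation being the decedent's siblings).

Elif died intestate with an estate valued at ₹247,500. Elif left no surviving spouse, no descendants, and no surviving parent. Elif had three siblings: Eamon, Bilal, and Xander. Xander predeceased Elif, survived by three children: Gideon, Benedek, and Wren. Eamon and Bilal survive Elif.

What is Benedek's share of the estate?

The entire ₹247,500 passes to the siblings and their issue.
That amount (₹247,500) is divided into 3 shares of ₹82,500: Eamon and Bilal each take ₹82,500; Xander's ₹82,500 share passes to Xander's issue.
Xander's share (₹82,500) is divided into 3 shares of ₹27,500: Gideon, Benedek, and Wren each take ₹27,500.

Benedek receives ₹27,500.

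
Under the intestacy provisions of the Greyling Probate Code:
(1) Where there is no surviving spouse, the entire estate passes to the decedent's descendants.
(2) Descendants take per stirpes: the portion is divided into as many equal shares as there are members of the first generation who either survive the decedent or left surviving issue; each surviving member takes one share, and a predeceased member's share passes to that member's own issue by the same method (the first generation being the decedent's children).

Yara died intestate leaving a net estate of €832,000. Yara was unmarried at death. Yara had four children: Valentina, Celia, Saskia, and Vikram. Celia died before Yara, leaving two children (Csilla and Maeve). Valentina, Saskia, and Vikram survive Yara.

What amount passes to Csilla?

Csilla receives €104,000.

The entire €832,000 passes to the descendants.
That amount (€832,000) is divided into 4 shares of €208,000: Valentina, Saskia, and Vikram each take €208,000; Celia's €208,000 share passes to Celia's issue.
Celia's share (€208,000) is divided into 2 shares of €104,000: Csilla and Maeve each take €104,000.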